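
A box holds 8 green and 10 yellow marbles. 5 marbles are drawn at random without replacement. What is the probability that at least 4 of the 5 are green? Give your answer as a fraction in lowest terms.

3/34

Total selections: C(18,5) = 8568.
Favorable selections (at least 4 green): C(8,4)·C(10,1) + C(8,5)·C(10,0) = 700 + 56 = 756.
Probability = 756/8568 = 3/34.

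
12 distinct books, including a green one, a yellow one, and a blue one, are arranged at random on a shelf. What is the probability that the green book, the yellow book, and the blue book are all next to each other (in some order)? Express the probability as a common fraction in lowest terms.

There are 12! = 479001600 arrangements.
Treat the three as one block: 10! placements × 3! orders within the block = 3628800·6 = 21772800.
Probability = 21772800/479001600 = 1/22.

1/22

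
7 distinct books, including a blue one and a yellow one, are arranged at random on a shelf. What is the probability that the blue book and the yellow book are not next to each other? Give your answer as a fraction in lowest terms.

5/7

There are 7! = 5040 arrangements.
Arrangements with the blue book and the yellow book adjacent: 2·6! = 1440.
So not adjacent: 5040 − 1440 = 3600, probability 3600/5040 = 5/7.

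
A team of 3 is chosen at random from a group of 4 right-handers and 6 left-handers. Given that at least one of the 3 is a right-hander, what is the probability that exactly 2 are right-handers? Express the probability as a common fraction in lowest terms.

9/25

Work in counts. Selections with at least one right-hander: C(10,3) − C(6,3) = 120 − 20 = 100.
Of those, selections where exactly 2 are right-handers: C(4,2)·C(6,1) = 6·6 = 36.
Conditional probability = 36/100 = 9/25.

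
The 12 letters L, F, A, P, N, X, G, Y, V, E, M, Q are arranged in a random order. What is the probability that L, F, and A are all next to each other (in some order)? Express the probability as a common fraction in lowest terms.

There are 12! = 479001600 arrangements.
Treat the three as one block: 10! placements × 3! orders within the block = 3628800·6 = 21772800.
Probability = 21772800/479001600 = 1/22.

1/22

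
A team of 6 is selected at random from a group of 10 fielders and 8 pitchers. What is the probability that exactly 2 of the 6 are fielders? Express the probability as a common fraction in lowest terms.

There are C(18,6) = 18564 ways to choose 6 from 18.
Selections with exactly 2 fielders: choose 2 of the 10 fielders and 4 of the 8 pitchers, C(10,2)·C(8,4) = 45·70 = 3150.
Probability = 3150/18564 = 75/442.

75/442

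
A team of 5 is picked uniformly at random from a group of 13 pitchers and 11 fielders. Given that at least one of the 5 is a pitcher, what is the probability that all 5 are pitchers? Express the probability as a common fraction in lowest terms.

Work in counts. Selections with at least one pitcher: C(24,5) − C(11,5) = 42504 − 462 = 42042.
Of those, selections where all 5 are pitchers: C(13,5) = 1287.
Conditional probability = 1287/42042 = 3/98.

3/98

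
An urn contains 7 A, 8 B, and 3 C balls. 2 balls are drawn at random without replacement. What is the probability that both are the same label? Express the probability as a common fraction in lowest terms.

52/153

There are C(18,2) = 153 ways to draw 2 balls.
All same label: C(7,2) + C(8,2) + C(3,2) = 21 + 28 + 3 = 52.
Probability = 52/153.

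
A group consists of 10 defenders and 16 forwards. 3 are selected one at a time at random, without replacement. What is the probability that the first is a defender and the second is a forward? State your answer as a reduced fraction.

Multiply the conditional probabilities at each draw: 10/26 · 16/25 = 160/650 = 16/65.

16/65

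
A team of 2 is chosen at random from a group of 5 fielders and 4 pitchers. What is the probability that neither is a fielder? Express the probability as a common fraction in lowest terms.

1/6

There are C(9,2) = 36 possible selections.
Selections with no fielders (all pitchers): C(4,2) = 6.
Probability = 6/36 = 1/6.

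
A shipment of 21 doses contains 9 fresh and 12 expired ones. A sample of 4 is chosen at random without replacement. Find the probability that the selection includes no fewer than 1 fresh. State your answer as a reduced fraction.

122/133

Total selections: C(21,4) = 5985.
The complement is all 4 are expired: C(12,4) = 495.
Probability = 1 − 495/5985 = 5490/5985 = 122/133.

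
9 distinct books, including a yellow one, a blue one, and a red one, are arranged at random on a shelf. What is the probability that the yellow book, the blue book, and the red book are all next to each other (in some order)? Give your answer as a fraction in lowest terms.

There are 9! = 362880 arrangements.
Treat the three as one block: 7! placements × 3! orders within the block = 5040·6 = 30240.
Probability = 30240/362880 = 1/12.

1/12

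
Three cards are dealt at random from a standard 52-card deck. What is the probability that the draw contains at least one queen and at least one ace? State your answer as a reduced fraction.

188/5525

There are C(52,3) = 22100 possible draws.
By inclusion-exclusion on the complements, draws missing all queens or all aces: C(48,3) + C(48,3) − C(44,3) = 17296 + 17296 − 13244 = 21348.
So draws with at least one of each: 22100 − 21348 = 752, probability 752/22100 = 188/5525.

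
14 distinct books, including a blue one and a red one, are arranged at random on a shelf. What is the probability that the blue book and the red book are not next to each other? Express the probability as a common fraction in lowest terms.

There are 14! = 87178291200 arrangements.
Arrangements with the blue book and the red book adjacent: 2·13! = 12454041600.
So not adjacent: 87178291200 − 12454041600 = 74724249600, probability 74724249600/87178291200 = 6/7.

6/7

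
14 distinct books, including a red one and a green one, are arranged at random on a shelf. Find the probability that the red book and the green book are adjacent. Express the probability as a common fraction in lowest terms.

1/7

There are 14! = 87178291200 arrangements.
Treat the red book and the green book as a block: 13! arrangements of the blocks × 2 orders within the block = 2·6227020800 = 12454041600.
Probability = 12454041600/87178291200 = 1/7.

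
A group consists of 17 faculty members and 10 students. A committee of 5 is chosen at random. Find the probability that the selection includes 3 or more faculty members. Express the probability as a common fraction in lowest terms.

1122/1495

There are C(27,5) = 80730 ways to choose the 5.
Favorable selections (3 or more faculty members): C(17,3)·C(10,2) + C(17,4)·C(10,1) + C(17,5)·C(10,0) = 30600 + 23800 + 6188 = 60588.
Probability = 60588/80730 = 1122/1495.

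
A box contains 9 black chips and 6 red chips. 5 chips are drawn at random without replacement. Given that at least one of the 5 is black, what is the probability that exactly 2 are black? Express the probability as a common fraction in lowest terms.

Work in counts. Selections with at least one black: C(15,5) − C(6,5) = 3003 − 6 = 2997.
Of those, selections where exactly 2 are black: C(9,2)·C(6,3) = 36·20 = 720.
Conditional probability = 720/2997 = 80/333.

80/333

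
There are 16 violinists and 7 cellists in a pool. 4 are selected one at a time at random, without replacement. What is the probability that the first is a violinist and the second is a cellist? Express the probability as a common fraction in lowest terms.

56/253

Multiply the conditional probabilities at each draw: 16/23 · 7/22 = 112/506 = 56/253.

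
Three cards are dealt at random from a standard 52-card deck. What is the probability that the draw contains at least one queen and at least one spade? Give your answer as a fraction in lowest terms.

There are C(52,3) = 22100 possible draws.
By inclusion-exclusion on the complements, draws missing all queens or all spades: C(48,3) + C(39,3) − C(36,3) = 17296 + 9139 − 7140 = 19295.
So draws with at least one of each: 22100 − 19295 = 2805, probability 2805/22100 = 33/260.

33/260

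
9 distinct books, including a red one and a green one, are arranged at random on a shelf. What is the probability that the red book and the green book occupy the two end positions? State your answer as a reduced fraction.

There are 9! = 362880 arrangements.
Place the red book and the green book at the ends in 2 ways, arrange the remaining 7 in 7! = 5040 ways: 2·5040 = 10080.
Probability = 10080/362880 = 1/36.

1/36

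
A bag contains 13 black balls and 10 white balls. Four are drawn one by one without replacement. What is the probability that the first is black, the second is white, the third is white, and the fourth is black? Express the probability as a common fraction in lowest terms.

Multiply the conditional probabilities at each draw: 13/23 · 10/22 · 9/21 · 12/20 = 14040/212520 = 117/1771.

117/1771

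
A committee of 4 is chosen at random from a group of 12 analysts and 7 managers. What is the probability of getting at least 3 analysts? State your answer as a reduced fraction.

2035/3876

There are C(19,4) = 3876 ways to choose the 4.
Favorable selections (at least 3 analysts): C(12,3)·C(7,1) + C(12,4)·C(7,0) = 1540 + 495 = 2035.
Probability = 2035/3876.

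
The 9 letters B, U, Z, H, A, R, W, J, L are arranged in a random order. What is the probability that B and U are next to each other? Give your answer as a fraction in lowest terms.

2/9

There are 9! = 362880 arrangements.
Treat B and U as a block: 8! arrangements of the blocks × 2 orders within the block = 2·40320 = 80640.
Probability = 80640/362880 = 2/9.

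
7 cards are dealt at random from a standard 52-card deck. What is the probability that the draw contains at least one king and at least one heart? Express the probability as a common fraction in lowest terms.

53122231/133784560

There are C(52,7) = 133784560 possible draws.
By inclusion-exclusion on the complements, draws missing all kings or all hearts: C(48,7) + C(39,7) − C(36,7) = 73629072 + 15380937 − 8347680 = 80662329.
So draws with at least one of each: 133784560 − 80662329 = 53122231, probability 53122231/133784560.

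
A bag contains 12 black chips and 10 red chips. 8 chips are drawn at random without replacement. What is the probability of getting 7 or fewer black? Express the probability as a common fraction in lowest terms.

645/646

Total selections: C(22,8) = 319770.
The complement is exactly 8 black: C(12,8)·C(10,0) = 495.
Probability = 1 − 495/319770 = 319275/319770 = 645/646.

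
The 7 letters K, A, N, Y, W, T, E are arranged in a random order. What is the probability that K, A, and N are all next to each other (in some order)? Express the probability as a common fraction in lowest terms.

1/7

There are 7! = 5040 arrangements.
Treat the three as one block: 5! placements × 3! orders within the block = 120·6 = 720.
Probability = 720/5040 = 1/7.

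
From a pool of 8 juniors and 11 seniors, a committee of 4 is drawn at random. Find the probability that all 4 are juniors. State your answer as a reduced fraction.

There are C(19,4) = 3876 possible selections.
Selections with all juniors: C(8,4) = 70.
Probability = 70/3876 = 35/1938.

35/1938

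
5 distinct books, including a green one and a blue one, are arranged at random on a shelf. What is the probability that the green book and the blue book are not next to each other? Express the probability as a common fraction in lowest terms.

3/5

There are 5! = 120 arrangements.
Arrangements with the green book and the blue book adjacent: 2·4! = 48.
So not adjacent: 120 − 48 = 72, probability 72/120 = 3/5.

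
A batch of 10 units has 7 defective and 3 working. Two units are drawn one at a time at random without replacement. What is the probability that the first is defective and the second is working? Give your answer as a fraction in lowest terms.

Multiply the conditional probabilities at each draw: 7/10 · 3/9 = 21/90 = 7/30.

7/30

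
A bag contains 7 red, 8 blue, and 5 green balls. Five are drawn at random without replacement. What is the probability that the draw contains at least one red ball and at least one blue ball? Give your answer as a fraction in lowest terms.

6713/7752

There are C(20,5) = 15504 possible draws.
By inclusion-exclusion on the complements, draws missing all red or all blue: C(13,5) + C(12,5) − C(5,5) = 1287 + 792 − 1 = 2078.
So draws with at least one of each: 15504 − 2078 = 13426, probability 13426/15504 = 6713/7752.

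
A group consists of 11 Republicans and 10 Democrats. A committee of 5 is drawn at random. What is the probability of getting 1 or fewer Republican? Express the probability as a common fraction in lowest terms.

122/969

Total selections: C(21,5) = 20349.
Favorable selections (1 or fewer Republican): C(11,0)·C(10,5) + C(11,1)·C(10,4) = 252 + 2310 = 2562.
Probability = 2562/20349 = 122/969.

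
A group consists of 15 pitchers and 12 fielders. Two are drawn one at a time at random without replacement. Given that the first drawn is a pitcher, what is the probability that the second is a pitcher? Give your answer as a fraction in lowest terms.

7/13

After removing one pitcher, 26 remain: 14 pitchers and 12 fielders.
So the probability the next is a pitcher is 14/26 = 7/13.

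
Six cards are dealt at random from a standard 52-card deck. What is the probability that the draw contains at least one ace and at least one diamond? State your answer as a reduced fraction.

6772177/20358520

There are C(52,6) = 20358520 possible draws.
By inclusion-exclusion on the complements, draws missing all aces or all diamonds: C(48,6) + C(39,6) − C(36,6) = 12271512 + 3262623 − 1947792 = 13586343.
So draws with at least one of each: 20358520 − 13586343 = 6772177, probability 6772177/20358520.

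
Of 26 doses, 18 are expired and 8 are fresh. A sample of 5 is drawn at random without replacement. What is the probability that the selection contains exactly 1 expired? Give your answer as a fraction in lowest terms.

Total number of selections: C(26,5) = 65780.
Selections with exactly 1 expired: choose 1 of the 18 expired and 4 of the 8 fresh, C(18,1)·C(8,4) = 18·70 = 1260.
Probability = 1260/65780 = 63/3289.

63/3289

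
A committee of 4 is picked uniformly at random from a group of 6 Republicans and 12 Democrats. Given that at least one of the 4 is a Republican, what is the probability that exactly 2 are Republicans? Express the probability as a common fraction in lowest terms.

22/57

Work in counts. Selections with at least one Republican: C(18,4) − C(12,4) = 3060 − 495 = 2565.
Of those, selections where exactly 2 are Republicans: C(6,2)·C(12,2) = 15·66 = 990.
Conditional probability = 990/2565 = 22/57.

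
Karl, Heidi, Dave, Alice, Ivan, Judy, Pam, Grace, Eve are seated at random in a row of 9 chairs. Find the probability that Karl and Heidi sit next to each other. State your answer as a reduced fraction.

2/9

There are 9! = 362880 arrangements.
Treat Karl and Heidi as a block: 8! arrangements of the blocks × 2 orders within the block = 2·40320 = 80640.
Probability = 80640/362880 = 2/9.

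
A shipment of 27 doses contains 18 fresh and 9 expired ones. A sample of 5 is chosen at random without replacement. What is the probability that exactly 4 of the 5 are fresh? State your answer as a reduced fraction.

102/299

The sample space is all 5-subsets of the 27: C(27,5) = 80730.
Selections with exactly 4 fresh: choose 4 of the 18 fresh and 1 of the 9 expired, C(18,4)·C(9,1) = 3060·9 = 27540.
Probability = 27540/80730 = 102/299.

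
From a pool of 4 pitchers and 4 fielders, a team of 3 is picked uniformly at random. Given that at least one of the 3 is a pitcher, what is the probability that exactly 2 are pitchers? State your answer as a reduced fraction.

6/13

Work in counts. Selections with at least one pitcher: C(8,3) − C(4,3) = 56 − 4 = 52.
Of those, selections where exactly 2 are pitchers: C(4,2)·C(4,1) = 6·4 = 24.
Conditional probability = 24/52 = 6/13.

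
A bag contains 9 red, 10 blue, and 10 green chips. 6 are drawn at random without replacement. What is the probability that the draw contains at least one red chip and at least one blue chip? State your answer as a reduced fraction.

22741/26390

There are C(29,6) = 475020 possible draws.
By inclusion-exclusion on the complements, draws missing all red or all blue: C(20,6) + C(19,6) − C(10,6) = 38760 + 27132 − 210 = 65682.
So draws with at least one of each: 475020 − 65682 = 409338, probability 409338/475020 = 22741/26390.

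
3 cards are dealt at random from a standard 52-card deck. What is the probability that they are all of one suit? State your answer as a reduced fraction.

22/425

There are C(52,3) = 22100 possible 3-card hands.
Hands of one suit: 4 suits × C(13,3) = 4·286 = 1144.
Probability = 1144/22100 = 22/425.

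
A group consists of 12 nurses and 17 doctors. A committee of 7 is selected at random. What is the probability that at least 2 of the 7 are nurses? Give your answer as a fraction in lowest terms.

5357/6003

There are C(29,7) = 1560780 ways to choose the 7.
Count the complement (fewer than 2 nurses): C(12,0)·C(17,7) + C(12,1)·C(17,6) = 19448 + 148512 = 167960.
Probability = 1 − 167960/1560780 = 1392820/1560780 = 5357/6003.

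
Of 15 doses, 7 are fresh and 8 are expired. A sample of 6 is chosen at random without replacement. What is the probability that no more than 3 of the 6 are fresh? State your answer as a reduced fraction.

10/13

Total selections: C(15,6) = 5005.
Favorable selections (no more than 3 fresh): C(7,0)·C(8,6) + C(7,1)·C(8,5) + C(7,2)·C(8,4) + C(7,3)·C(8,3) = 28 + 392 + 1470 + 1960 = 3850.
Probability = 3850/5005 = 10/13.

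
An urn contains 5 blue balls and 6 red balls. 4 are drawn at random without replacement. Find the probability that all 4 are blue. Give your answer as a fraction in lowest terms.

1/66

There are C(11,4) = 330 possible selections.
Selections with all blue: C(5,4) = 5.
Probability = 5/330 = 1/66.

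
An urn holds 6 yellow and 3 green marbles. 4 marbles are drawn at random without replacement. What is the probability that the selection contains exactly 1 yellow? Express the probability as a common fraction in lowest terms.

Total number of selections: C(9,4) = 126.
Selections with exactly 1 yellow: choose 1 of the 6 yellow and 3 of the 3 green, C(6,1)·C(3,3) = 6·1 = 6.
Probability = 6/126 = 1/21.

1/21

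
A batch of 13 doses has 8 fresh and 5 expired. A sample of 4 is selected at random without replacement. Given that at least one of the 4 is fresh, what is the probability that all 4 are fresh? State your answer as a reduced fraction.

Work in counts. Selections with at least one fresh: C(13,4) − C(5,4) = 715 − 5 = 710.
Of those, selections where all 4 are fresh: C(8,4) = 70.
Conditional probability = 70/710 = 7/71.

7/71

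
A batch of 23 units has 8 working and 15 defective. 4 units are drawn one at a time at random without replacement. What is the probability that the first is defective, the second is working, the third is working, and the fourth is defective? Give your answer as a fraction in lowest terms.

Multiply the conditional probabilities at each draw: 15/23 · 8/22 · 7/21 · 14/20 = 11760/212520 = 14/253.

14/253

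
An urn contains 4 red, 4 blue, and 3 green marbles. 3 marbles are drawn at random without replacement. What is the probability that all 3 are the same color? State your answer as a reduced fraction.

There are C(11,3) = 165 ways to draw 3 marbles.
All same color: C(4,3) + C(4,3) + C(3,3) = 4 + 4 + 1 = 9.
Probability = 9/165 = 3/55.

3/55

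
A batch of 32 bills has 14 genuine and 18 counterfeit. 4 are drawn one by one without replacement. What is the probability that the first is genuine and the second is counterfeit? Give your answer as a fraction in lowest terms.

Multiply the conditional probabilities at each draw: 14/32 · 18/31 = 252/992 = 63/248.

63/248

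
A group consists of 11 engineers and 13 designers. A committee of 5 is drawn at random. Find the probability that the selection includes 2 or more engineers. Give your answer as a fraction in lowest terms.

379/483

There are C(24,5) = 42504 ways to choose the 5.
Count the complement (fewer than 2 engineers): C(11,0)·C(13,5) + C(11,1)·C(13,4) = 1287 + 7865 = 9152.
Probability = 1 − 9152/42504 = 33352/42504 = 379/483.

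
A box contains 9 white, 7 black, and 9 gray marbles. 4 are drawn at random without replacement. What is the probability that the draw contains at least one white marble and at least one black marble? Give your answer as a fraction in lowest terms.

3948/6325

There are C(25,4) = 12650 possible draws.
By inclusion-exclusion on the complements, draws missing all white or all black: C(16,4) + C(18,4) − C(9,4) = 1820 + 3060 − 126 = 4754.
So draws with at least one of each: 12650 − 4754 = 7896, probability 7896/12650 = 3948/6325.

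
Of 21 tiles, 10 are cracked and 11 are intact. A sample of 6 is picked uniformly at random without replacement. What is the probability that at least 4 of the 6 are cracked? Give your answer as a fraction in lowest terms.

173/646

There are C(21,6) = 54264 ways to choose the 6.
Favorable selections (at least 4 cracked): C(10,4)·C(11,2) + C(10,5)·C(11,1) + C(10,6)·C(11,0) = 11550 + 2772 + 210 = 14532.
Probability = 14532/54264 = 173/646.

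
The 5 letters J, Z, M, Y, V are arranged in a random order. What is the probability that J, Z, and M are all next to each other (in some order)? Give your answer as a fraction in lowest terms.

There are 5! = 120 arrangements.
Treat the three as one block: 3! placements × 3! orders within the block = 6·6 = 36.
Probability = 36/120 = 3/10.

3/10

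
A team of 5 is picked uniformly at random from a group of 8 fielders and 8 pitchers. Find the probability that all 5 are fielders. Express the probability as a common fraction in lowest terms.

There are C(16,5) = 4368 possible selections.
Selections with all fielders: C(8,5) = 56.
Probability = 56/4368 = 1/78.

1/78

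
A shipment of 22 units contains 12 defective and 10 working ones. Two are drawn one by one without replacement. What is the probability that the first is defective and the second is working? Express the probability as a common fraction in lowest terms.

20/77

Multiply the conditional probabilities at each draw: 12/22 · 10/21 = 120/462 = 20/77.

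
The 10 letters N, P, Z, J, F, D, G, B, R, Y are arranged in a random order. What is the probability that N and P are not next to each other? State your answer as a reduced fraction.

There are 10! = 3628800 arrangements.
Arrangements with N and P adjacent: 2·9! = 725760.
So not adjacent: 3628800 − 725760 = 2903040, probability 2903040/3628800 = 4/5.

4/5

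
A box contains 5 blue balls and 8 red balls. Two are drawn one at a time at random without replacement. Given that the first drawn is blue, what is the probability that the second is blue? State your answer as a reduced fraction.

1/3

After removing one blue, 12 remain: 4 blue and 8 red.
So the probability the next is blue is 4/12 = 1/3.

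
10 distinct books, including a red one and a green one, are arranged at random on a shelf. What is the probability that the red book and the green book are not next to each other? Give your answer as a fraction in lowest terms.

4/5

There are 10! = 3628800 arrangements.
Arrangements with the red book and the green book adjacent: 2·9! = 725760.
So not adjacent: 3628800 − 725760 = 2903040, probability 2903040/3628800 = 4/5.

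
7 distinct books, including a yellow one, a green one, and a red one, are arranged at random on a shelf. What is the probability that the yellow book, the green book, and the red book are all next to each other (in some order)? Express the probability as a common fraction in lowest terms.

There are 7! = 5040 arrangements.
Treat the three as one block: 5! placements × 3! orders within the block = 120·6 = 720.
Probability = 720/5040 = 1/7.

1/7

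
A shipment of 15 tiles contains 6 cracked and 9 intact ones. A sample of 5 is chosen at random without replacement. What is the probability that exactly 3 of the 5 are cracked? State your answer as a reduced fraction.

There are C(15,5) = 3003 ways to choose 5 from 15.
Selections with exactly 3 cracked: choose 3 of the 6 cracked and 2 of the 9 intact, C(6,3)·C(9,2) = 20·36 = 720.
Probability = 720/3003 = 240/1001.

240/1001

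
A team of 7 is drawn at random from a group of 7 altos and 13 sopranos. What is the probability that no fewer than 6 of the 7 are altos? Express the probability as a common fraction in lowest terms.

23/19380

There are C(20,7) = 77520 ways to choose the 7.
Favorable selections (no fewer than 6 altos): C(7,6)·C(13,1) + C(7,7)·C(13,0) = 91 + 1 = 92.
Probability = 92/77520 = 23/19380.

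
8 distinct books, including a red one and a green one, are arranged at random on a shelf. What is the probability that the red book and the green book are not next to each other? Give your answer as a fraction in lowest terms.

There are 8! = 40320 arrangements.
Arrangements with the red book and the green book adjacent: 2·7! = 10080.
So not adjacent: 40320 − 10080 = 30240, probability 30240/40320 = 3/4.

3/4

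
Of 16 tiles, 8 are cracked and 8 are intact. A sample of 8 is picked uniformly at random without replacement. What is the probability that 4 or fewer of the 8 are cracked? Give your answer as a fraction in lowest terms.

1777/2574

Total selections: C(16,8) = 12870.
Count the complement (more than 4 cracked): C(8,5)·C(8,3) + C(8,6)·C(8,2) + C(8,7)·C(8,1) + C(8,8)·C(8,0) = 3136 + 784 + 64 + 1 = 3985.
Probability = 1 − 3985/12870 = 8885/12870 = 1777/2574.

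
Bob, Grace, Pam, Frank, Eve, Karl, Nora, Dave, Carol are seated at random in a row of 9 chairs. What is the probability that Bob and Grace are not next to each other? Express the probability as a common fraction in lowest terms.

7/9

There are 9! = 362880 arrangements.
Arrangements with Bob and Grace adjacent: 2·8! = 80640.
So not adjacent: 362880 − 80640 = 282240, probability 282240/362880 = 7/9.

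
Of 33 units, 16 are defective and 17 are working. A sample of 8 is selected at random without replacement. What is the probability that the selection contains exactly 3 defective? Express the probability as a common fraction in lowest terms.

66640/267003

There are C(33,8) = 13884156 ways to choose 8 from 33.
Selections with exactly 3 defective: choose 3 of the 16 defective and 5 of the 17 working, C(16,3)·C(17,5) = 560·6188 = 3465280.
Probability = 3465280/13884156 = 66640/267003.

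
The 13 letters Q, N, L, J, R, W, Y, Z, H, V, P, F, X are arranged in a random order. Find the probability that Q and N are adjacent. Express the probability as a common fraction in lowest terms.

2/13

There are 13! = 6227020800 arrangements.
Treat Q and N as a block: 12! arrangements of the blocks × 2 orders within the block = 2·479001600 = 958003200.
Probability = 958003200/6227020800 = 2/13.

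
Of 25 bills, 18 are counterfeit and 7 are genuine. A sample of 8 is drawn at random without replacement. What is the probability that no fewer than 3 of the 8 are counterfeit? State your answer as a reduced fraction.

There are C(25,8) = 1081575 ways to choose the 8.
Count the complement (fewer than 3 counterfeit): C(18,1)·C(7,7) + C(18,2)·C(7,6) = 18 + 1071 = 1089.
Probability = 1 − 1089/1081575 = 1080486/1081575 = 10914/10925.

10914/10925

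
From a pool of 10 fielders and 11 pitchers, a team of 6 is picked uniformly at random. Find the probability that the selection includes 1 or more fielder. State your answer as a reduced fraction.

There are C(21,6) = 54264 ways to choose the 6.
Favorable selections (1 or more fielder): C(10,1)·C(11,5) + C(10,2)·C(11,4) + C(10,3)·C(11,3) + C(10,4)·C(11,2) + C(10,5)·C(11,1) + C(10,6)·C(11,0) = 4620 + 14850 + 19800 + 11550 + 2772 + 210 = 53802.
Probability = 53802/54264 = 1281/1292.

1281/1292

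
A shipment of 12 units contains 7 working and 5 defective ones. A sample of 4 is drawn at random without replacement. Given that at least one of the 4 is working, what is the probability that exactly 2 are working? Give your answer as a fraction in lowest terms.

Work in counts. Selections with at least one working: C(12,4) − C(5,4) = 495 − 5 = 490.
Of those, selections where exactly 2 are working: C(7,2)·C(5,2) = 21·10 = 210.
Conditional probability = 210/490 = 3/7.

3/7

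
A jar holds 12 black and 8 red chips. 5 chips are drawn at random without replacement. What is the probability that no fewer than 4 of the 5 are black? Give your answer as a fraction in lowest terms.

99/323

Total selections: C(20,5) = 15504.
Favorable selections (no fewer than 4 black): C(12,4)·C(8,1) + C(12,5)·C(8,0) = 3960 + 792 = 4752.
Probability = 4752/15504 = 99/323.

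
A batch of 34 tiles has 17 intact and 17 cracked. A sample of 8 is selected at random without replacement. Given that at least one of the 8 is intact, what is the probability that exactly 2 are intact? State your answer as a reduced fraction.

Work in counts. Selections with at least one intact: C(34,8) − C(17,8) = 18156204 − 24310 = 18131894.
Of those, selections where exactly 2 are intact: C(17,2)·C(17,6) = 136·12376 = 1683136.
Conditional probability = 1683136/18131894 = 49504/533291.

49504/533291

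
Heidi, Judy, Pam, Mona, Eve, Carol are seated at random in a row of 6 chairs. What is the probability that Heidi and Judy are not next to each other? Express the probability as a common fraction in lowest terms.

There are 6! = 720 arrangements.
Arrangements with Heidi and Judy adjacent: 2·5! = 240.
So not adjacent: 720 − 240 = 480, probability 480/720 = 2/3.

2/3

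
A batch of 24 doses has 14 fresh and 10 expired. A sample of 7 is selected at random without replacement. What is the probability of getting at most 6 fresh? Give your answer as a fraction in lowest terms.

Total selections: C(24,7) = 346104.
The complement is exactly 7 fresh: C(14,7)·C(10,0) = 3432.
Probability = 1 − 3432/346104 = 342672/346104 = 1298/1311.

1298/1311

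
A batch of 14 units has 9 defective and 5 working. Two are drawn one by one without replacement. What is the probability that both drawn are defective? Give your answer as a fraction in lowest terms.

Multiply the conditional probabilities at each draw: 9/14 · 8/13 = 72/182 = 36/91.

36/91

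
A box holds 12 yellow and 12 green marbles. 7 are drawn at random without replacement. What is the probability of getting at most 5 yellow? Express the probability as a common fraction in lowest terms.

Total selections: C(24,7) = 346104.
Count the complement (more than 5 yellow): C(12,6)·C(12,1) + C(12,7)·C(12,0) = 11088 + 792 = 11880.
Probability = 1 − 11880/346104 = 334224/346104 = 422/437.

422/437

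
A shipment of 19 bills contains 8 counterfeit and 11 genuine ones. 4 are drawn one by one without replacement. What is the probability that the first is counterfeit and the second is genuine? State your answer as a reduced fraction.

Multiply the conditional probabilities at each draw: 8/19 · 11/18 = 88/342 = 44/171.

44/171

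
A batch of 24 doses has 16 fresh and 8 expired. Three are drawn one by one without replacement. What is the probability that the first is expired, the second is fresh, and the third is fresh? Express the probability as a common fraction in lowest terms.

Multiply the conditional probabilities at each draw: 8/24 · 16/23 · 15/22 = 1920/12144 = 40/253.

40/253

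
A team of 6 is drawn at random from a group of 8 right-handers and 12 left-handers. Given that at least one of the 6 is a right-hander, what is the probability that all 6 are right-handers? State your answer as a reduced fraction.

Work in counts. Selections with at least one right-hander: C(20,6) − C(12,6) = 38760 − 924 = 37836.
Of those, selections where all 6 are right-handers: C(8,6) = 28.
Conditional probability = 28/37836 = 7/9459.

7/9459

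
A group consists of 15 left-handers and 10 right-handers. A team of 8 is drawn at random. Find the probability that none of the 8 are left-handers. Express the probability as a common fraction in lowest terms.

There are C(25,8) = 1081575 possible selections.
Selections with no left-handers (all right-handers): C(10,8) = 45.
Probability = 45/1081575 = 1/24035.

1/24035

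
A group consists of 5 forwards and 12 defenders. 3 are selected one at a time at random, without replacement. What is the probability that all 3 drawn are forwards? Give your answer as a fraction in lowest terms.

1/68

Multiply the conditional probabilities at each draw: 5/17 · 4/16 · 3/15 = 60/4080 = 1/68.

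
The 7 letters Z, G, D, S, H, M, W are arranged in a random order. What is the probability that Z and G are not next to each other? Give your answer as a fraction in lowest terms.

There are 7! = 5040 arrangements.
Arrangements with Z and G adjacent: 2·6! = 1440.
So not adjacent: 5040 − 1440 = 3600, probability 3600/5040 = 5/7.

5/7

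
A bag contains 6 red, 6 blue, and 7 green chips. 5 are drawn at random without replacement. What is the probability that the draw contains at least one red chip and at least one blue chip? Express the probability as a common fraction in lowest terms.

There are C(19,5) = 11628 possible draws.
By inclusion-exclusion on the complements, draws missing all red or all blue: C(13,5) + C(13,5) − C(7,5) = 1287 + 1287 − 21 = 2553.
So draws with at least one of each: 11628 − 2553 = 9075, probability 9075/11628 = 3025/3876.

3025/3876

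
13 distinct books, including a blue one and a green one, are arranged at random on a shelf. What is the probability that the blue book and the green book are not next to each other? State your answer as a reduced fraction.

There are 13! = 6227020800 arrangements.
Arrangements with the blue book and the green book adjacent: 2·12! = 958003200.
So not adjacent: 6227020800 − 958003200 = 5269017600, probability 5269017600/6227020800 = 11/13.

11/13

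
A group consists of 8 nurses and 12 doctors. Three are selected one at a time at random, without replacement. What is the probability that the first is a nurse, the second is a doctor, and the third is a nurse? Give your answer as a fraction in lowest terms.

28/285

Multiply the conditional probabilities at each draw: 8/20 · 12/19 · 7/18 = 672/6840 = 28/285.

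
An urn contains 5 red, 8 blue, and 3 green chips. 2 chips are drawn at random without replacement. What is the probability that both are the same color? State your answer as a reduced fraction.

There are C(16,2) = 120 ways to draw 2 chips.
All same color: C(5,2) + C(8,2) + C(3,2) = 10 + 28 + 3 = 41.
Probability = 41/120.

41/120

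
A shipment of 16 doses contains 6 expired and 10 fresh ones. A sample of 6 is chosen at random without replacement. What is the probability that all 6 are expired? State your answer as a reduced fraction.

There are C(16,6) = 8008 possible selections.
Selections with all expired: C(6,6) = 1.
Probability = 1/8008.

1/8008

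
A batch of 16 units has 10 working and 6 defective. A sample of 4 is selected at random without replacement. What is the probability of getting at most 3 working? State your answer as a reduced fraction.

23/26

There are C(16,4) = 1820 ways to choose the 4.
The complement is exactly 4 working: C(10,4)·C(6,0) = 210.
Probability = 1 − 210/1820 = 1610/1820 = 23/26.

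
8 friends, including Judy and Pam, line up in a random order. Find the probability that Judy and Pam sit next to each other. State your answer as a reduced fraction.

There are 8! = 40320 arrangements.
Treat Judy and Pam as a block: 7! arrangements of the blocks × 2 orders within the block = 2·5040 = 10080.
Probability = 10080/40320 = 1/4.

1/4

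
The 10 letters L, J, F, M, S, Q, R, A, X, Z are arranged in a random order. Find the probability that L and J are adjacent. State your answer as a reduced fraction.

There are 10! = 3628800 arrangements.
Treat L and J as a block: 9! arrangements of the blocks × 2 orders within the block = 2·362880 = 725760.
Probability = 725760/3628800 = 1/5.

1/5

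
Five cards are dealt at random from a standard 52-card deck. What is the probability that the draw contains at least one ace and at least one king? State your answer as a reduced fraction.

There are C(52,5) = 2598960 possible draws.
By inclusion-exclusion on the complements, draws missing all aces or all kings: C(48,5) + C(48,5) − C(44,5) = 1712304 + 1712304 − 1086008 = 2338600.
So draws with at least one of each: 2598960 − 2338600 = 260360, probability 260360/2598960 = 6509/64974.

6509/64974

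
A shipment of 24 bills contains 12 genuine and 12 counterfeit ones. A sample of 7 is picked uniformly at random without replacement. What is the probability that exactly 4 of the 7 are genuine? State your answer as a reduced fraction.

275/874

The sample space is all 7-subsets of the 24: C(24,7) = 346104.
Selections with exactly 4 genuine: choose 4 of the 12 genuine and 3 of the 12 counterfeit, C(12,4)·C(12,3) = 495·220 = 108900.
Probability = 108900/346104 = 275/874.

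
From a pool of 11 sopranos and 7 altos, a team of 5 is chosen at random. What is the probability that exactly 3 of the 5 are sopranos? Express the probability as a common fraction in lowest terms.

Total number of selections: C(18,5) = 8568.
Selections with exactly 3 sopranos: choose 3 of the 11 sopranos and 2 of the 7 altos, C(11,3)·C(7,2) = 165·21 = 3465.
Probability = 3465/8568 = 55/136.

55/136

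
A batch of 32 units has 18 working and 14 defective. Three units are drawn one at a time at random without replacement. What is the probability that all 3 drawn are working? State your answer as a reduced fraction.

Multiply the conditional probabilities at each draw: 18/32 · 17/31 · 16/30 = 4896/29760 = 51/310.

51/310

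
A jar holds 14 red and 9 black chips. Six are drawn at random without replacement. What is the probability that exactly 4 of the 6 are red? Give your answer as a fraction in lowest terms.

The sample space is all 6-subsets of the 23: C(23,6) = 100947.
Selections with exactly 4 red: choose 4 of the 14 red and 2 of the 9 black, C(14,4)·C(9,2) = 1001·36 = 36036.
Probability = 36036/100947 = 156/437.

156/437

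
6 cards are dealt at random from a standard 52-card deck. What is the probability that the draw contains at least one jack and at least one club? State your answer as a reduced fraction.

There are C(52,6) = 20358520 possible draws.
By inclusion-exclusion on the complements, draws missing all jacks or all clubs: C(48,6) + C(39,6) − C(36,6) = 12271512 + 3262623 − 1947792 = 13586343.
So draws with at least one of each: 20358520 − 13586343 = 6772177, probability 6772177/20358520.

6772177/20358520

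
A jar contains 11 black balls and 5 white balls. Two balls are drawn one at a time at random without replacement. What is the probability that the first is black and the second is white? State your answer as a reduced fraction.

11/48

Multiply the conditional probabilities at each draw: 11/16 · 5/15 = 55/240 = 11/48.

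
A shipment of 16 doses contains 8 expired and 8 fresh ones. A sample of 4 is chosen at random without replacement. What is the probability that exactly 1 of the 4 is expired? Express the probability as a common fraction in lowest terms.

16/65

Total number of selections: C(16,4) = 1820.
Selections with exactly 1 expired: choose 1 of the 8 expired and 3 of the 8 fresh, C(8,1)·C(8,3) = 8·56 = 448.
Probability = 448/1820 = 16/65.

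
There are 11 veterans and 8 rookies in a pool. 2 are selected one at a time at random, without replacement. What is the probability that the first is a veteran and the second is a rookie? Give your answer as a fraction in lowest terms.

Multiply the conditional probabilities at each draw: 11/19 · 8/18 = 88/342 = 44/171.

44/171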